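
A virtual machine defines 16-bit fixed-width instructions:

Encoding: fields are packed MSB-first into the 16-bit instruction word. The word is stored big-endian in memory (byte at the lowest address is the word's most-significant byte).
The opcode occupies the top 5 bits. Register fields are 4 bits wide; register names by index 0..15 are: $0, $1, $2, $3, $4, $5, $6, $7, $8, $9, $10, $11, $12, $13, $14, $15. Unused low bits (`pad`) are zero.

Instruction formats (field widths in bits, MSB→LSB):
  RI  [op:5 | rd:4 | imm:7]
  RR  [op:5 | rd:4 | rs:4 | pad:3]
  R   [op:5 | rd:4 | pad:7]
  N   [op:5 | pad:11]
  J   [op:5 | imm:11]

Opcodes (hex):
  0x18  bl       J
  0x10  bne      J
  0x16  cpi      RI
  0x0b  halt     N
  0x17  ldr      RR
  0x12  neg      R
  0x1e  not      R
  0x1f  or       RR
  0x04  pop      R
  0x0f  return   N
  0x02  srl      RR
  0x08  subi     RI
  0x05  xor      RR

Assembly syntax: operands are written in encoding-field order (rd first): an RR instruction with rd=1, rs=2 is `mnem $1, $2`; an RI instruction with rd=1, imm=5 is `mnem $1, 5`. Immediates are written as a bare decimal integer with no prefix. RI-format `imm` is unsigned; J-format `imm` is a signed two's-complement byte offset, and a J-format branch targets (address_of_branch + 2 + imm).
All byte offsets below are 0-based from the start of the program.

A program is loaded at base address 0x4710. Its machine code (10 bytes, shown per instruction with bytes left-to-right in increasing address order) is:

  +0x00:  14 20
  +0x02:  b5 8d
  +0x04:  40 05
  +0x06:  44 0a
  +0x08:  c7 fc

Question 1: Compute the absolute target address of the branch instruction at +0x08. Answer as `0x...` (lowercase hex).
0x4716

[08] c7 fc → 0xc7fc
  top 5b → 0x18 → bl [J]
  [10:0] imm=2044 (s11→-4) = -4
  target = base 0x4710 + off 0x08 + 2 + imm -4 = 0x4716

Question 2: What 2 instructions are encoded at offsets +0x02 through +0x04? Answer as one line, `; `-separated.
[02] b5 8d → 0xb58d
  opcode bits[15:11]=0x16: cpi/RI
  rd@[10:7]=0xb ⇒ $11
  imm@[6:0]=0xd ⇒ 13
[04] 40 05 → 0x4005
  opcode bits[15:11]=0x8: subi/RI
  rd@[10:7]=0x0 ⇒ $0
  imm@[6:0]=0x5 ⇒ 5

cpi $11, 13; subi $0, 5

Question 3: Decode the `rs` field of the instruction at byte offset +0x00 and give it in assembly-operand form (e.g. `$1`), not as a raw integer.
off 0x00: read 14 20 as big → 0x1420
  opcode bits[15:11]=0x2: srl/RR
  [10:7] rd=8 = $8
  [6:3] rs=4 = $4

$4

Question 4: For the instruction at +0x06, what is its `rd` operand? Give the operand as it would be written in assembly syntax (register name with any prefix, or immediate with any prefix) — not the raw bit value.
$8

off 0x06: read 44 0a as big → 0x440a
  top 5b → 0x8 → subi [RI]
  [10:7] rd=8 = $8
  [6:0] imm=10 = 10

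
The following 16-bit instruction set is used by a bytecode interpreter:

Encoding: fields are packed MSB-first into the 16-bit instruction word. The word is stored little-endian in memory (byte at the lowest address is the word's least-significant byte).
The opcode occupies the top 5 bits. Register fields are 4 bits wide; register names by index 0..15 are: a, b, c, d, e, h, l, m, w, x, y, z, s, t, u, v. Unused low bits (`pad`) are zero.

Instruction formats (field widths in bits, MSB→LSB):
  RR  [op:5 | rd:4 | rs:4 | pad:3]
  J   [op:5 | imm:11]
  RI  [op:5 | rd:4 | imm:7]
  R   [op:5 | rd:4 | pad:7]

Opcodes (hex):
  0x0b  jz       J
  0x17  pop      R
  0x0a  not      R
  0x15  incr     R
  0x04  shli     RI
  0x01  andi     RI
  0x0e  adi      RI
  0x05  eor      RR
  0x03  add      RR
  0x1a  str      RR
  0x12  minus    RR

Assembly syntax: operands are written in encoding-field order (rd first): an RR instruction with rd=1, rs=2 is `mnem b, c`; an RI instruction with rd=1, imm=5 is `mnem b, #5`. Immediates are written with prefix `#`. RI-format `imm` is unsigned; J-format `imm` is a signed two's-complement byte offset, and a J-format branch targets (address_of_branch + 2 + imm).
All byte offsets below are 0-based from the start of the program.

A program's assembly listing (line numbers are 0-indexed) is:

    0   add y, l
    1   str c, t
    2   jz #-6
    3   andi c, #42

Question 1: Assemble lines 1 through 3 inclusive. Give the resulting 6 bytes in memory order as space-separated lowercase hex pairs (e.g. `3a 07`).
68 d1 fa 5f 2a 09

1. str fields op=0x1a:5|rd=2:4|rs=13:4|pad=0:3 → word d168h → 68 d1
2. jz fields op=0xb:5|imm=-6:11 → word 5ffah → fa 5f
3. andi fields op=0x1:5|rd=2:4|imm=42:7 → word 092ah → 2a 09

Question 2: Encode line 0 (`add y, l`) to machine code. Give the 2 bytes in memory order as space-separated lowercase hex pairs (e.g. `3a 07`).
30 1d

line 0 (add): pack op=0x3:5|rd=10:4|rs=6:4|pad=0:3 = 0x1d30; little→ 30 1d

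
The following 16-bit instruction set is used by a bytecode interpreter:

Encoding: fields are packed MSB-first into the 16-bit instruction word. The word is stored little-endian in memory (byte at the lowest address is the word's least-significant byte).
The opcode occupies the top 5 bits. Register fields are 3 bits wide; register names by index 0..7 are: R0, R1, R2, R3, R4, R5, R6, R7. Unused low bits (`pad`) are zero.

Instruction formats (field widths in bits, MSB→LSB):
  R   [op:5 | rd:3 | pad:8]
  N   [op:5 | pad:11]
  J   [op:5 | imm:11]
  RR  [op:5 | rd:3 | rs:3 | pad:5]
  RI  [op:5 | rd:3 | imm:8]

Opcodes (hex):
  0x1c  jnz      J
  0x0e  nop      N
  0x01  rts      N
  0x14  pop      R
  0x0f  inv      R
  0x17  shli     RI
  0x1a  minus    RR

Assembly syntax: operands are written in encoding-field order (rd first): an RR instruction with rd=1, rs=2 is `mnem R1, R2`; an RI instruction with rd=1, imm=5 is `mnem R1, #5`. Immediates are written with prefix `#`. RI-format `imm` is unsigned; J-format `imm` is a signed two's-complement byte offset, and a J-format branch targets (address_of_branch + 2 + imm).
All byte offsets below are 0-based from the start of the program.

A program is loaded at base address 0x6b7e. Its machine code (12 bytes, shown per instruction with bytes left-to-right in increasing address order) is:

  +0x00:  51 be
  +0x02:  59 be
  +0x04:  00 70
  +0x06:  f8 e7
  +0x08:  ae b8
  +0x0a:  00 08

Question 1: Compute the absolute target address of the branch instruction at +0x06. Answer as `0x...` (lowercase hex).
off 0x06: read f8 e7 as little → 0xe7f8
  top 5b → 0x1c → jnz [J]
  [10:0] imm=2040 (s11→-8) = #-8
  target = base 0x6b7e + off 0x06 + 2 + imm -8 = 0x6b7e

0x6b7e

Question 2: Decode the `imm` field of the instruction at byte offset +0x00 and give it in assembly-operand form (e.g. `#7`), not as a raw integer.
#81

+0x00: 51 be ⇒ word 0xbe51 (little)
  op=0xbe51>>11=0x17 ⇒ shli (RI)
  rd: (w>>8)&0x7=0x6 → R6
  imm: (w>>0)&0xff=0x51 → #81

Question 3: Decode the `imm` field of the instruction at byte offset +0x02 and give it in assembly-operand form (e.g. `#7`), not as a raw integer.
#89

[02] 59 be → 0xbe59
  top 5b → 0x17 → shli [RI]
  rd: (w>>8)&0x7=0x6 → R6
  imm: (w>>0)&0xff=0x59 → #89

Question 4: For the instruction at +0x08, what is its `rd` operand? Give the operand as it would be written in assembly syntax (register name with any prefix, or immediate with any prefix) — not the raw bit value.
off 0x08: read ae b8 as little → 0xb8ae
  opcode bits[15:11]=0x17: shli/RI
  rd@[10:8]=0x0 ⇒ R0
  imm@[7:0]=0xae ⇒ #174

R0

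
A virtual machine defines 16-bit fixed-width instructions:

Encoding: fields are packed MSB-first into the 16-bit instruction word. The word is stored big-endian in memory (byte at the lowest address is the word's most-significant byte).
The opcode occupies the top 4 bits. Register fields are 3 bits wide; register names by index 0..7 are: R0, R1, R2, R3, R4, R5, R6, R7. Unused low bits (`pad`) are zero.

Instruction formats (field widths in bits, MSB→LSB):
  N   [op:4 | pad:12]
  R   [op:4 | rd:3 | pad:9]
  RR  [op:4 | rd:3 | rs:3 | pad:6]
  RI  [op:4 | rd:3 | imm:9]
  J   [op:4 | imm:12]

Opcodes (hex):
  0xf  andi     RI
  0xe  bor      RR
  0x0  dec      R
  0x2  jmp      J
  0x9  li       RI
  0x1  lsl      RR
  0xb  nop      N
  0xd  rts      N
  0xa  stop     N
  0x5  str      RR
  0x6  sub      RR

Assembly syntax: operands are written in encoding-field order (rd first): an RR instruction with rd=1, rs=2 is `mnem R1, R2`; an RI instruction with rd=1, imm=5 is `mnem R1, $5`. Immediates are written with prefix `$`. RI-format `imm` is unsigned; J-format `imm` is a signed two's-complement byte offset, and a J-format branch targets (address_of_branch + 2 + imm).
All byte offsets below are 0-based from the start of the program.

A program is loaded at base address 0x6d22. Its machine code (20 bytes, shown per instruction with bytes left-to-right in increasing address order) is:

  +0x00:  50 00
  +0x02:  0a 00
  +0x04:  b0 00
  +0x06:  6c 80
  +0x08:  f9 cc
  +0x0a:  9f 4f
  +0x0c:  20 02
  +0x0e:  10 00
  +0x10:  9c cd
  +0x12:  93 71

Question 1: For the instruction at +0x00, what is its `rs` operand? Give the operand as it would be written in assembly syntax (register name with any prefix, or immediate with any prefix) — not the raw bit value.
+0x00: 50 00 ⇒ word 0x5000 (big)
  opcode bits[15:12]=0x5: str/RR
  rd@[11:9]=0x0 ⇒ R0
  rs@[8:6]=0x0 ⇒ R0

R0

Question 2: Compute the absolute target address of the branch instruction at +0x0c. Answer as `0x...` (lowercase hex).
0x6d32

@+0c  big-endian(20 02) = 0x2002
  top 4b → 0x2 → jmp [J]
  imm: (w>>0)&0xfff=0x2 → $2
  target = base 0x6d22 + off 0x0c + 2 + imm 2 = 0x6d32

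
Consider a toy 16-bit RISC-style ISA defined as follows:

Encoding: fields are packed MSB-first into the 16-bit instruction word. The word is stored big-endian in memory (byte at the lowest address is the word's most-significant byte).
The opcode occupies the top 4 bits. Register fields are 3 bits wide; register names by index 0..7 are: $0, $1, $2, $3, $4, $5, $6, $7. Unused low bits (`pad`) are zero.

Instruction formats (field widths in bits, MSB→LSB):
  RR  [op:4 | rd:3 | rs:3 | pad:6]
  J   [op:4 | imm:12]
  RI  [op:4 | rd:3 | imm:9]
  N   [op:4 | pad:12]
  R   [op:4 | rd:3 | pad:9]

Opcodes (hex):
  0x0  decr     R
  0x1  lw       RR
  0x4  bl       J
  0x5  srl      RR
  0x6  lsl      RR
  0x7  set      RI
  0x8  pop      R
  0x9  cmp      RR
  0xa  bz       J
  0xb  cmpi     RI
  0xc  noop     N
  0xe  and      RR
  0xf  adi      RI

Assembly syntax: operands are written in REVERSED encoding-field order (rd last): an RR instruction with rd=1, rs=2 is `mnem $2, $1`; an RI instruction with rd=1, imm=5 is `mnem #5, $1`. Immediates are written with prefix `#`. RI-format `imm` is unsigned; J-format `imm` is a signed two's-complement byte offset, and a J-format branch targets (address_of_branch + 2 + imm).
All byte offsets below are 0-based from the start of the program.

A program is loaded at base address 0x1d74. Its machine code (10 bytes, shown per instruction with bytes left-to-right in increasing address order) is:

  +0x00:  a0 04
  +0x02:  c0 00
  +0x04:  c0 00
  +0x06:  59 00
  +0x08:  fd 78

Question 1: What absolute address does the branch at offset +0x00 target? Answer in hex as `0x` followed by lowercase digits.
off 0x00: read a0 04 as big → 0xa004
  op=0xa004>>12=0xa ⇒ bz (J)
  imm@[11:0]=0x4 ⇒ #4
  target = base 0x1d74 + off 0x00 + 2 + imm 4 = 0x1d7a

0x1d7a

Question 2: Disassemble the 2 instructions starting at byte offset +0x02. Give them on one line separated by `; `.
off 0x02: read c0 00 as big → 0xc000
  opcode bits[15:12]=0xc: noop/N
off 0x04: read c0 00 as big → 0xc000
  opcode bits[15:12]=0xc: noop/N

noop; noop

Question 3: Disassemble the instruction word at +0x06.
+0x06: 59 00 ⇒ word 0x5900 (big)
  top 4b → 0x5 → srl [RR]
  [11:9] rd=4 = $4
  [8:6] rs=4 = $4

srl $4, $4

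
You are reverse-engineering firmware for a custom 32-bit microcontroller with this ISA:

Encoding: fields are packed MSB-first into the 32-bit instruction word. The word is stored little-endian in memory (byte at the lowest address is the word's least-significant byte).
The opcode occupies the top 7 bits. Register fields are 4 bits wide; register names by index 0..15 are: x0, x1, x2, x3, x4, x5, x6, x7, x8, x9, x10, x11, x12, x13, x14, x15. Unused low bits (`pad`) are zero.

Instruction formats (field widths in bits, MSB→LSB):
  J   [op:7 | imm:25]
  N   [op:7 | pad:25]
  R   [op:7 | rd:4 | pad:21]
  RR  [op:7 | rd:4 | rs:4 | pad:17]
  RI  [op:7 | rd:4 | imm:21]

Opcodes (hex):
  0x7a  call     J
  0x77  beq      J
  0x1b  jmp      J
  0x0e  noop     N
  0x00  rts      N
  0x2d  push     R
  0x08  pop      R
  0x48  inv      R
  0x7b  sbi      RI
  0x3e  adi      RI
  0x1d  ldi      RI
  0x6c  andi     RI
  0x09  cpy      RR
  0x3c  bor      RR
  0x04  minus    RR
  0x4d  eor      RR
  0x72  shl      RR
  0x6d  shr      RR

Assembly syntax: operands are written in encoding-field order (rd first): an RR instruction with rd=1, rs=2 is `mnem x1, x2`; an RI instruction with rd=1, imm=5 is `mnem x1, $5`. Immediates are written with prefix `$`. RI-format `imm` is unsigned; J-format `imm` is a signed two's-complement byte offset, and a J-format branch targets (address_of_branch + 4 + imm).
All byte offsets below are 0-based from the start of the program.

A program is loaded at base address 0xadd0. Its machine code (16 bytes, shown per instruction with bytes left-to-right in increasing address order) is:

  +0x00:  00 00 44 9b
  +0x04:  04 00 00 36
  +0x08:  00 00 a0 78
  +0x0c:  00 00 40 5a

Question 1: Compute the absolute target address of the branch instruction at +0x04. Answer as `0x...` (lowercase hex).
0xaddc

+0x04: 04 00 00 36 ⇒ word 0x36000004 (little)
  opcode bits[31:25]=0x1b: jmp/J
  imm@[24:0]=0x4 ⇒ $4
  target = base 0xadd0 + off 0x04 + 4 + imm 4 = 0xaddc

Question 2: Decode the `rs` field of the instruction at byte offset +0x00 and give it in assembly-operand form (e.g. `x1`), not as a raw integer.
+0x00: 00 00 44 9b ⇒ word 0x9b440000 (little)
  opcode bits[31:25]=0x4d: eor/RR
  rd: (w>>21)&0xf=0xa → x10
  rs: (w>>17)&0xf=0x2 → x2

x2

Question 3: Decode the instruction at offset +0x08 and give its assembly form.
off 0x08: read 00 00 a0 78 as little → 0x78a00000
  opcode bits[31:25]=0x3c: bor/RR
  rd: (w>>21)&0xf=0x5 → x5
  rs: (w>>17)&0xf=0x0 → x0

bor x5, x0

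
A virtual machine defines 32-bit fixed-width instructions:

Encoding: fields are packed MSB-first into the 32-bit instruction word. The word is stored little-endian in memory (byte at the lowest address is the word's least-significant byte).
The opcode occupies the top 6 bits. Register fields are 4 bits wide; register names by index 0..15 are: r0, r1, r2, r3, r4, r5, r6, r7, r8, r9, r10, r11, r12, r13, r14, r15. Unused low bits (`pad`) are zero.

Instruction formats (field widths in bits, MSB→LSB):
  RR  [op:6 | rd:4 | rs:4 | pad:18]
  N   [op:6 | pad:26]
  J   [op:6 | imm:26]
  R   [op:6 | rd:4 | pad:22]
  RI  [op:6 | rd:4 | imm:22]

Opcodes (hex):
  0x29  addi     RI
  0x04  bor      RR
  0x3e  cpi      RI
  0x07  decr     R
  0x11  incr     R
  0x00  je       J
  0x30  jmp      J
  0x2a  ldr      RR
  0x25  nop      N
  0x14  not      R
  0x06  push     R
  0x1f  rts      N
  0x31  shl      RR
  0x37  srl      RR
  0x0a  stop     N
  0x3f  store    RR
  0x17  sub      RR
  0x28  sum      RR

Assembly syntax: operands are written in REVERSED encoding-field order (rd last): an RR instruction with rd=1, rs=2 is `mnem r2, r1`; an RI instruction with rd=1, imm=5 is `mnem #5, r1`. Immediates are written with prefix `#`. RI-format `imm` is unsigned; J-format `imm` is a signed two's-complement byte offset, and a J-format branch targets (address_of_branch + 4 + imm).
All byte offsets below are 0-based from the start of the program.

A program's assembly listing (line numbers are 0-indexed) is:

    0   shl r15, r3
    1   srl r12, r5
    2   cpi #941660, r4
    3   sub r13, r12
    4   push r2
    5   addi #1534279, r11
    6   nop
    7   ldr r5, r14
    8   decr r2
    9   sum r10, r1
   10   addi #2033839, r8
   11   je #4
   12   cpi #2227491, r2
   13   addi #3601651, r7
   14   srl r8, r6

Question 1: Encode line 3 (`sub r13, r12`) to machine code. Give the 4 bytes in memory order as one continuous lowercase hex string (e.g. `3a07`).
0000345f

line 3 (sub): pack op=0x17:6|rd=12:4|rs=13:4|pad=0:18 = 0x5f340000; little→ 00 00 34 5f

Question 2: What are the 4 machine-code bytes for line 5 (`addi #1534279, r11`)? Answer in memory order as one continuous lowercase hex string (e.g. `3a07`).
5. addi fields op=0x29:6|rd=11:4|imm=1534279:22 → word a6d76947h → 47 69 d7 a6

4769d7a6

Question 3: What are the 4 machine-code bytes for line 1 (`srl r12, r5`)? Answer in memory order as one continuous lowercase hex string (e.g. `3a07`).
line 1 (srl): pack op=0x37:6|rd=5:4|rs=12:4|pad=0:18 = 0xdd700000; little→ 00 00 70 dd

000070dd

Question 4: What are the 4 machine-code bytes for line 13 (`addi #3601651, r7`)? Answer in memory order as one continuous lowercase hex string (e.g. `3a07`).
f3f4f6a5

L13: addi op=0x29:6|rd=7:4|imm=3601651:22 ⇒ 0xa5f6f4f3 ⇒ little f3 f4 f6 a5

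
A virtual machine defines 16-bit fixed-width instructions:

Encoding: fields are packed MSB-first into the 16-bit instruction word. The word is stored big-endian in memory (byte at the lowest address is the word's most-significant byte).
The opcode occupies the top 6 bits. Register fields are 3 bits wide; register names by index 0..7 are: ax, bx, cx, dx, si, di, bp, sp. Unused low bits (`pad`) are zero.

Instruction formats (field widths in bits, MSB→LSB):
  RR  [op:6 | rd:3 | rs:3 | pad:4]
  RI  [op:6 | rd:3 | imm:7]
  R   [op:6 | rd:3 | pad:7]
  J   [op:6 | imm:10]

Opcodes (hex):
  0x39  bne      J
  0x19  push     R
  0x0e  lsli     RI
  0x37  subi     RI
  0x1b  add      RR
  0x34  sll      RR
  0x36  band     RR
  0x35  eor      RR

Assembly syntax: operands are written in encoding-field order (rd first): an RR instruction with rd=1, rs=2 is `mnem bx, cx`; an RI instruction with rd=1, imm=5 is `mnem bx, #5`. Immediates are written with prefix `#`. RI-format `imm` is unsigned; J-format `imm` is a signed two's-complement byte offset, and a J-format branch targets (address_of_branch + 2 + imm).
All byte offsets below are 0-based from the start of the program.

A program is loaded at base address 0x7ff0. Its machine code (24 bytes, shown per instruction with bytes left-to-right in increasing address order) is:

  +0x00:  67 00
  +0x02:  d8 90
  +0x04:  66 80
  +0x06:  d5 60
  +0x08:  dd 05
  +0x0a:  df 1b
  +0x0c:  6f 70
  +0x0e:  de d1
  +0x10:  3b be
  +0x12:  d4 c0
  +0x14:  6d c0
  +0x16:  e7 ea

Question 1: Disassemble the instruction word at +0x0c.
add bp, sp

off 0x0c: read 6f 70 as big → 0x6f70
  top 6b → 0x1b → add [RR]
  rd: (w>>7)&0x7=0x6 → bp
  rs: (w>>4)&0x7=0x7 → sp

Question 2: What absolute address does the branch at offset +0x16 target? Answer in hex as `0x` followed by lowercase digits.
off 0x16: read e7 ea as big → 0xe7ea
  top 6b → 0x39 → bne [J]
  imm: (w>>0)&0x3ff=0x3ea (s10→-22) → #-22
  target = base 0x7ff0 + off 0x16 + 2 + imm -22 = 0x7ff2

0x7ff2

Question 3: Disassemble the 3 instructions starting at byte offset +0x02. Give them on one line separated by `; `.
[02] d8 90 → 0xd890
  op=0xd890>>10=0x36 ⇒ band (RR)
  rd: (w>>7)&0x7=0x1 → bx
  rs: (w>>4)&0x7=0x1 → bx
[04] 66 80 → 0x6680
  op=0x6680>>10=0x19 ⇒ push (R)
  rd: (w>>7)&0x7=0x5 → di
[06] d5 60 → 0xd560
  op=0xd560>>10=0x35 ⇒ eor (RR)
  rd: (w>>7)&0x7=0x2 → cx
  rs: (w>>4)&0x7=0x6 → bp

band bx, bx; push di; eor cx, bp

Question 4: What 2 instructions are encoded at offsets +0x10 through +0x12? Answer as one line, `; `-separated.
[10] 3b be → 0x3bbe
  top 6b → 0xe → lsli [RI]
  [9:7] rd=7 = sp
  [6:0] imm=62 = #62
[12] d4 c0 → 0xd4c0
  top 6b → 0x35 → eor [RR]
  [9:7] rd=1 = bx
  [6:4] rs=4 = si

lsli sp, #62; eor bx, si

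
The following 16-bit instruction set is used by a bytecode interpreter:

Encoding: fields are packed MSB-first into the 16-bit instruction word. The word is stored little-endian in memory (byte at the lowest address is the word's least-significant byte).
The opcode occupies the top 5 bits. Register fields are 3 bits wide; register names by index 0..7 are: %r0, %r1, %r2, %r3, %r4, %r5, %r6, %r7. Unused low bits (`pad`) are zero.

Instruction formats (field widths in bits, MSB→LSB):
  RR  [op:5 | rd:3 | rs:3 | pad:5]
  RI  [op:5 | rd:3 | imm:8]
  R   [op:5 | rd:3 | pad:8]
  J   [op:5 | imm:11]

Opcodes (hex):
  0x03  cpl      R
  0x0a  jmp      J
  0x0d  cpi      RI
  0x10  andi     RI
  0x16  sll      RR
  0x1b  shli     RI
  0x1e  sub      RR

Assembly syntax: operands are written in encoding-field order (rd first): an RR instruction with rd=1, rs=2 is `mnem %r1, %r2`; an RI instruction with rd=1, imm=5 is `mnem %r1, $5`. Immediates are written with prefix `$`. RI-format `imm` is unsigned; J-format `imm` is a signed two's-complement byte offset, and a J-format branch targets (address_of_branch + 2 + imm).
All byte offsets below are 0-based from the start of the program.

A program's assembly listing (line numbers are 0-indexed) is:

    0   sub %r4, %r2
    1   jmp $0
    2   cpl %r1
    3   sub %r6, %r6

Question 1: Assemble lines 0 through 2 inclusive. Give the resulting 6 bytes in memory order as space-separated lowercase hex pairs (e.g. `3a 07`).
40 f4 00 50 00 19

0. sub fields op=0x1e:5|rd=4:3|rs=2:3|pad=0:5 → word f440h → 40 f4
1. jmp fields op=0xa:5|imm=0:11 → word 5000h → 00 50
2. cpl fields op=0x3:5|rd=1:3|pad=0:8 → word 1900h → 00 19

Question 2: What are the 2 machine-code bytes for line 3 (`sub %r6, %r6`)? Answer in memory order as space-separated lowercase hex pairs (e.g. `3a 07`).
c0 f6

3. sub fields op=0x1e:5|rd=6:3|rs=6:3|pad=0:5 → word f6c0h → c0 f6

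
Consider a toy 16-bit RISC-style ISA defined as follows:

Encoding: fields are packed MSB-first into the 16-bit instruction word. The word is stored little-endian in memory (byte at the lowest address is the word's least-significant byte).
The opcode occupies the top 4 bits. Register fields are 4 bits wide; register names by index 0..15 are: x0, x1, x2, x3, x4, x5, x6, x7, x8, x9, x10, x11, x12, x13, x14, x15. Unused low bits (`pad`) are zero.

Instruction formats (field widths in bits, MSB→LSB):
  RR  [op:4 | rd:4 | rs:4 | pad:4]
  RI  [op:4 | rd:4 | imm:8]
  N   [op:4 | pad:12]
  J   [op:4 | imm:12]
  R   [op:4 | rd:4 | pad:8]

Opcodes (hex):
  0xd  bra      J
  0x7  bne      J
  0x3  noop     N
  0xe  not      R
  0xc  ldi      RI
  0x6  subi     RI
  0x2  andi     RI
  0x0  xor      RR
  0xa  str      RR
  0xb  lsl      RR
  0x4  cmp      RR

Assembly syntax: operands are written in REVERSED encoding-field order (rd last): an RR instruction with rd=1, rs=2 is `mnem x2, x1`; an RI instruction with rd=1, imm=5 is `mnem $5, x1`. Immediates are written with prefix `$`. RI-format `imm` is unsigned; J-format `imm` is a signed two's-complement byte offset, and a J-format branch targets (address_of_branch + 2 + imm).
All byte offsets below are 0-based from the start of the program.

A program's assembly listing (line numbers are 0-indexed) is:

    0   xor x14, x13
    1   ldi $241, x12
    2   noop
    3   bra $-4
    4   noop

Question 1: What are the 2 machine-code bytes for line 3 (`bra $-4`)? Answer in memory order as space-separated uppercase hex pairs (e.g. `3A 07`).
line 3 (bra): pack op=0xd:4|imm=-4:12 = 0xdffc; little→ fc df

FC DF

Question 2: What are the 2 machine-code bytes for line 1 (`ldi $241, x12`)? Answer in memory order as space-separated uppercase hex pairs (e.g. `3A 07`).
line 1 (ldi): pack op=0xc:4|rd=12:4|imm=241:8 = 0xccf1; little→ f1 cc

F1 CC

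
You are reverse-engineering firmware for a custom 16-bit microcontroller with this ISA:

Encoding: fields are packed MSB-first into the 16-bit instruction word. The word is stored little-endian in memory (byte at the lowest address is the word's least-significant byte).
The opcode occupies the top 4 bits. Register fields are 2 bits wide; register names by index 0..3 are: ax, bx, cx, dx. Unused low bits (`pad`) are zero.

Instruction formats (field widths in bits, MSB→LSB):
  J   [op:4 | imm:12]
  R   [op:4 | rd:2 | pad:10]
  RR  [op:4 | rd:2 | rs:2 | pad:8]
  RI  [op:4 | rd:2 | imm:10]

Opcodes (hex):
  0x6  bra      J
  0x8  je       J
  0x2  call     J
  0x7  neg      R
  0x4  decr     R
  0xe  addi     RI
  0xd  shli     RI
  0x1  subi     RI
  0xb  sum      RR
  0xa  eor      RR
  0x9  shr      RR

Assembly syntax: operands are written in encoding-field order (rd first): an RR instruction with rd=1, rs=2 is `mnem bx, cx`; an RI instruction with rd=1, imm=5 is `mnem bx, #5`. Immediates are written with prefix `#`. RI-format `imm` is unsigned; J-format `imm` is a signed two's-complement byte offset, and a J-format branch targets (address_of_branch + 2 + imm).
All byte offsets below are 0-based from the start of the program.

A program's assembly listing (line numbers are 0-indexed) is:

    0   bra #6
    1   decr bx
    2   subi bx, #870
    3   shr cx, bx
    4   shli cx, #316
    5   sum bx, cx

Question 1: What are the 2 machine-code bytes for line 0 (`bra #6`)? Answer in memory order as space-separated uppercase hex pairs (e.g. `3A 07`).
06 60

line 0 (bra): pack op=0x6:4|imm=6:12 = 0x6006; little→ 06 60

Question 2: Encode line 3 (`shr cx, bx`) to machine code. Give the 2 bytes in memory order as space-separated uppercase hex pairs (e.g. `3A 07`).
3. shr fields op=0x9:4|rd=2:2|rs=1:2|pad=0:8 → word 9900h → 00 99

00 99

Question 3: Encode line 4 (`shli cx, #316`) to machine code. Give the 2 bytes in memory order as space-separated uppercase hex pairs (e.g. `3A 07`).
3C D9

L4: shli op=0xd:4|rd=2:2|imm=316:10 ⇒ 0xd93c ⇒ little 3c d9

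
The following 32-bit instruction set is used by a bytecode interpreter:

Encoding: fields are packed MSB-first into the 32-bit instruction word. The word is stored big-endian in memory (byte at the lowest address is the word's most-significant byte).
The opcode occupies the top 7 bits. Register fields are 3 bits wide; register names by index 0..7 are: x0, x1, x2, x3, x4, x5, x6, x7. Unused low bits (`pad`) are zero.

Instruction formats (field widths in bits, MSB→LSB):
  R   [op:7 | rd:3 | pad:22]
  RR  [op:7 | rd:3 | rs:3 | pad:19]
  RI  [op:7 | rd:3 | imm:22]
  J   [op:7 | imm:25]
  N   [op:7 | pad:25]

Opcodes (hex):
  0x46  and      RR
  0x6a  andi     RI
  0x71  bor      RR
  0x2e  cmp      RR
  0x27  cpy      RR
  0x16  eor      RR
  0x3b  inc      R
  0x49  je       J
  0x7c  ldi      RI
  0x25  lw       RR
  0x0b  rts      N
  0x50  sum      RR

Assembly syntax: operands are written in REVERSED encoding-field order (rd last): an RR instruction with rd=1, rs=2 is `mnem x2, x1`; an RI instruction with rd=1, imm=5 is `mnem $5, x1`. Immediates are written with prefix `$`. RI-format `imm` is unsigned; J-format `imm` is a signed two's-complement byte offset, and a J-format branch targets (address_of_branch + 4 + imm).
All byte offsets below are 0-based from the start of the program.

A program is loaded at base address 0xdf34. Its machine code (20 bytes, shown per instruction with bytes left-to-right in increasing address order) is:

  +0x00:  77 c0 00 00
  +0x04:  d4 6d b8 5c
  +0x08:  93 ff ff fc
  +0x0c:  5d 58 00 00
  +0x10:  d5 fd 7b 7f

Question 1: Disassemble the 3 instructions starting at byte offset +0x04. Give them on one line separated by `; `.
andi $2996316, x1; je $-4; cmp x3, x5

[04] d4 6d b8 5c → 0xd46db85c
  top 7b → 0x6a → andi [RI]
  [24:22] rd=1 = x1
  [21:0] imm=2996316 = $2996316
[08] 93 ff ff fc → 0x93fffffc
  top 7b → 0x49 → je [J]
  [24:0] imm=33554428 (s25→-4) = $-4
[0c] 5d 58 00 00 → 0x5d580000
  top 7b → 0x2e → cmp [RR]
  [24:22] rd=5 = x5
  [21:19] rs=3 = x3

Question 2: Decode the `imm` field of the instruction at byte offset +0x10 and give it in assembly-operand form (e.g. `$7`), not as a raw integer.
@+10  big-endian(d5 fd 7b 7f) = 0xd5fd7b7f
  opcode bits[31:25]=0x6a: andi/RI
  rd@[24:22]=0x7 ⇒ x7
  imm@[21:0]=0x3d7b7f ⇒ $4029311

$4029311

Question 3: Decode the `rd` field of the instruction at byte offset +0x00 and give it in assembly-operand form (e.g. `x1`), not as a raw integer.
off 0x00: read 77 c0 00 00 as big → 0x77c00000
  top 7b → 0x3b → inc [R]
  rd: (w>>22)&0x7=0x7 → x7

x7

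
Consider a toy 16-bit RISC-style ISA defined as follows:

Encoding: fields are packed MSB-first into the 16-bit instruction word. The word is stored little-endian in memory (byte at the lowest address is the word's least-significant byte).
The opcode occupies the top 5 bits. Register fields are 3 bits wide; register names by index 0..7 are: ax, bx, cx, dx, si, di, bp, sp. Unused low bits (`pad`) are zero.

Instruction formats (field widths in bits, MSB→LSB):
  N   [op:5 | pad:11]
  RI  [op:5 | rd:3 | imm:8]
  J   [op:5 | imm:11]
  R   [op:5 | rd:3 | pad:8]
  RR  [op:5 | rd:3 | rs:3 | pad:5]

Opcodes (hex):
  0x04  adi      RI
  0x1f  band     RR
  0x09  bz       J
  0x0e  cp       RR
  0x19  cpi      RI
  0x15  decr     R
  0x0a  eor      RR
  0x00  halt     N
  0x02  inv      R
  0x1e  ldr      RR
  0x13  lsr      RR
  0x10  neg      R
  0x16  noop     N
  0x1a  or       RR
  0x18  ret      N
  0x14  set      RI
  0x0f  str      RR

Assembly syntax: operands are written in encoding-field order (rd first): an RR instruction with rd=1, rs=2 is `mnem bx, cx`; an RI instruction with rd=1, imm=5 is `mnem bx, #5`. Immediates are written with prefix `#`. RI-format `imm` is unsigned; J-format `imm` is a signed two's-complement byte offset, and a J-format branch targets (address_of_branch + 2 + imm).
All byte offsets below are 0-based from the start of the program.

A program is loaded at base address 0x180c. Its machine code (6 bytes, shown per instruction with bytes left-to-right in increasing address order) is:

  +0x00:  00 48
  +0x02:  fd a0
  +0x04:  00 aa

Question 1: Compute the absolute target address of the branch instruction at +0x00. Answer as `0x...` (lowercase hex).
0x180e

[00] 00 48 → 0x4800
  op=0x4800>>11=0x9 ⇒ bz (J)
  imm@[10:0]=0x0 ⇒ #0
  target = base 0x180c + off 0x00 + 2 + imm 0 = 0x180e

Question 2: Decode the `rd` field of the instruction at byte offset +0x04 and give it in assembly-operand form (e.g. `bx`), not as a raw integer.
off 0x04: read 00 aa as little → 0xaa00
  opcode bits[15:11]=0x15: decr/R
  [10:8] rd=2 = cx

cx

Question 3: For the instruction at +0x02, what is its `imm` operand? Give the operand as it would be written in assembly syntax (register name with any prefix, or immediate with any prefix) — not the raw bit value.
@+02  little-endian(fd a0) = 0xa0fd
  opcode bits[15:11]=0x14: set/RI
  [10:8] rd=0 = ax
  [7:0] imm=253 = #253

#253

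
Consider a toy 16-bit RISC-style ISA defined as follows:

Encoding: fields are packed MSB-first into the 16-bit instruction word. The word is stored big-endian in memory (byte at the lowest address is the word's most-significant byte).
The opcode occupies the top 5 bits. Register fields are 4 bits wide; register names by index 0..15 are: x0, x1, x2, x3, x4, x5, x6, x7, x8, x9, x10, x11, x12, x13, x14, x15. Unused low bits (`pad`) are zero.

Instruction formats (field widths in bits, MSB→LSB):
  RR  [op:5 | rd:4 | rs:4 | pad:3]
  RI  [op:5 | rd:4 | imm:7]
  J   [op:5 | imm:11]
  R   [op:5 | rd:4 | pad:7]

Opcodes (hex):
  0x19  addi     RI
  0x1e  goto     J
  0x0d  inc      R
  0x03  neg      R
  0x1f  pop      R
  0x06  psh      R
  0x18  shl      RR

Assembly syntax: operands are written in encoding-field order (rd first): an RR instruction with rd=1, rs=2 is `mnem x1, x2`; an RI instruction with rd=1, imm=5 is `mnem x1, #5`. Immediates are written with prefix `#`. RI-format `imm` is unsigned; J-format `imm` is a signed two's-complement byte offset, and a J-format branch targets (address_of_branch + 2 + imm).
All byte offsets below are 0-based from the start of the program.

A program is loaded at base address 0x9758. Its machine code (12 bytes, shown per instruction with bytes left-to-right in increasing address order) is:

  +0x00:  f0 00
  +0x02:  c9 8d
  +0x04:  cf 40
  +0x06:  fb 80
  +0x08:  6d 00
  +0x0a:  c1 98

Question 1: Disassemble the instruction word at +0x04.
off 0x04: read cf 40 as big → 0xcf40
  top 5b → 0x19 → addi [RI]
  rd@[10:7]=0xe ⇒ x14
  imm@[6:0]=0x40 ⇒ #64

addi x14, #64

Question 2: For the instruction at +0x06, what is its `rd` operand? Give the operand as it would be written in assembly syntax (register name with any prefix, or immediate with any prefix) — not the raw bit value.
x7

@+06  big-endian(fb 80) = 0xfb80
  opcode bits[15:11]=0x1f: pop/R
  rd: (w>>7)&0xf=0x7 → x7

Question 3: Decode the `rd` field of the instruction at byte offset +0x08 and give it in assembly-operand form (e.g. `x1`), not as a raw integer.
x10

+0x08: 6d 00 ⇒ word 0x6d00 (big)
  op=0x6d00>>11=0xd ⇒ inc (R)
  [10:7] rd=10 = x10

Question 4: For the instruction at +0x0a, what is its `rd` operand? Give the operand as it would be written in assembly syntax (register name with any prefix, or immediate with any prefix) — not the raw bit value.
off 0x0a: read c1 98 as big → 0xc198
  top 5b → 0x18 → shl [RR]
  [10:7] rd=3 = x3
  [6:3] rs=3 = x3

x3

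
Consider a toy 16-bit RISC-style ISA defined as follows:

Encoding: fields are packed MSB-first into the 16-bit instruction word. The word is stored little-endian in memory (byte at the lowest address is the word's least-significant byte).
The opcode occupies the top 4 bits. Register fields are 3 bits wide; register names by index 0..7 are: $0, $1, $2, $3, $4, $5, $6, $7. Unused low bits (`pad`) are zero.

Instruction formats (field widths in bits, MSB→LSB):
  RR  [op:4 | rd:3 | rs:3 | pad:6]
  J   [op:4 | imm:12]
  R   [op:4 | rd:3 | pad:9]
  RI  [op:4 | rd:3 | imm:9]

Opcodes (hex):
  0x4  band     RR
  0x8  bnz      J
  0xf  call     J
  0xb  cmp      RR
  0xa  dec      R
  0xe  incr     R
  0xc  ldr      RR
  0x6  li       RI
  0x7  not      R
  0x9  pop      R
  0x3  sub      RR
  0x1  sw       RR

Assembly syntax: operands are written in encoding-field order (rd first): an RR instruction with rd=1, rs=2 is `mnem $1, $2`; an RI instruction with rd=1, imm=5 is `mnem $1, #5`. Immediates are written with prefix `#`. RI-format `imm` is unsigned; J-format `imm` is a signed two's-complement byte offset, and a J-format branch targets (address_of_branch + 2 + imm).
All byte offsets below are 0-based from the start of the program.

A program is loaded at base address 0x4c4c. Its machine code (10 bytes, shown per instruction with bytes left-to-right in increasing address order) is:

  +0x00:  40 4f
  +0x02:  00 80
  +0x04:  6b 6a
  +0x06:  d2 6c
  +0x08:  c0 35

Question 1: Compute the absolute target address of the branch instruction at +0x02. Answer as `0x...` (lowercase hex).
+0x02: 00 80 ⇒ word 0x8000 (little)
  top 4b → 0x8 → bnz [J]
  imm@[11:0]=0x0 ⇒ #0
  target = base 0x4c4c + off 0x02 + 2 + imm 0 = 0x4c50

0x4c50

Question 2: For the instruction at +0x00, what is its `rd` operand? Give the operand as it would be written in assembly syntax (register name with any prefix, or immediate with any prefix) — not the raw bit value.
off 0x00: read 40 4f as little → 0x4f40
  top 4b → 0x4 → band [RR]
  rd: (w>>9)&0x7=0x7 → $7
  rs: (w>>6)&0x7=0x5 → $5

$7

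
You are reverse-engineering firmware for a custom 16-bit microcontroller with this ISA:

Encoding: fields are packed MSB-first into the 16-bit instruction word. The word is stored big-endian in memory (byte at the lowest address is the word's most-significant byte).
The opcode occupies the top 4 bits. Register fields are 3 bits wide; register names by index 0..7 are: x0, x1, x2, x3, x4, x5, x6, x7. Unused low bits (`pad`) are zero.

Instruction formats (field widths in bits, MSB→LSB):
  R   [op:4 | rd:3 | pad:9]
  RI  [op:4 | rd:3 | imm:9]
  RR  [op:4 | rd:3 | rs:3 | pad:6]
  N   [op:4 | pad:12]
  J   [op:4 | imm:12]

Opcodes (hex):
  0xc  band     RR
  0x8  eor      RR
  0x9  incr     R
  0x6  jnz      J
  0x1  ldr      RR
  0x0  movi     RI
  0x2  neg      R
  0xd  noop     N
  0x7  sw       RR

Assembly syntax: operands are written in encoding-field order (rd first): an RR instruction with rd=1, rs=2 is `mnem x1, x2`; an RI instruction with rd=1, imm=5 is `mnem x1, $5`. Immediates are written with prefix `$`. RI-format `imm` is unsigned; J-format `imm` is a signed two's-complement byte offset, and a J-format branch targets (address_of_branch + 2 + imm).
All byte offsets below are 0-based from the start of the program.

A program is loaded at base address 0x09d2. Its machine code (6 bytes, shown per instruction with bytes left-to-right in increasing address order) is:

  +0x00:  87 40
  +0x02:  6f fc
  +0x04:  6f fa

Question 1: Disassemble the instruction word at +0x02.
jnz $-4

+0x02: 6f fc ⇒ word 0x6ffc (big)
  top 4b → 0x6 → jnz [J]
  imm: (w>>0)&0xfff=0xffc (s12→-4) → $-4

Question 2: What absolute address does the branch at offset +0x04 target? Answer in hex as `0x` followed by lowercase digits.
0x09d2

[04] 6f fa → 0x6ffa
  opcode bits[15:12]=0x6: jnz/J
  imm@[11:0]=0xffa (s12→-6) ⇒ $-6
  target = base 0x09d2 + off 0x04 + 2 + imm -6 = 0x09d2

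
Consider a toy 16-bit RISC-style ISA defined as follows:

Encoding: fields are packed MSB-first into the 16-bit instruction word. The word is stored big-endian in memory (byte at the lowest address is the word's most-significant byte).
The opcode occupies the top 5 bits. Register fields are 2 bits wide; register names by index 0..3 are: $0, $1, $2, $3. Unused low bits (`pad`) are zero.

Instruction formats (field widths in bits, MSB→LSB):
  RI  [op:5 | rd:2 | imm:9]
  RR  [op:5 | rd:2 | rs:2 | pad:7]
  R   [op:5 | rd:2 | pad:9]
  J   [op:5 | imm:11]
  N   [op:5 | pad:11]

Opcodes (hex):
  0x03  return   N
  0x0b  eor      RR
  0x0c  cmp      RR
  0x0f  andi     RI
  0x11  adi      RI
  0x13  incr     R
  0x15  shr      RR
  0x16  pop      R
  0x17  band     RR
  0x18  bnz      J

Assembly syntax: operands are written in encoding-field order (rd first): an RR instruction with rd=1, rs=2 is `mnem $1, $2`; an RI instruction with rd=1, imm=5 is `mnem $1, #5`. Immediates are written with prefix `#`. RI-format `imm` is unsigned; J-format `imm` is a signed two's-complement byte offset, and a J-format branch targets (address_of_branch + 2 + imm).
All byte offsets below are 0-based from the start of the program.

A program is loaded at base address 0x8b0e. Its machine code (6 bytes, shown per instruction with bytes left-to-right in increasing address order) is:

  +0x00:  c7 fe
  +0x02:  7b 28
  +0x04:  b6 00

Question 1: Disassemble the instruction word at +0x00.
@+00  big-endian(c7 fe) = 0xc7fe
  opcode bits[15:11]=0x18: bnz/J
  imm: (w>>0)&0x7ff=0x7fe (s11→-2) → #-2

bnz #-2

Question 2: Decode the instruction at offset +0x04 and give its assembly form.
pop $3

[04] b6 00 → 0xb600
  top 5b → 0x16 → pop [R]
  rd@[10:9]=0x3 ⇒ $3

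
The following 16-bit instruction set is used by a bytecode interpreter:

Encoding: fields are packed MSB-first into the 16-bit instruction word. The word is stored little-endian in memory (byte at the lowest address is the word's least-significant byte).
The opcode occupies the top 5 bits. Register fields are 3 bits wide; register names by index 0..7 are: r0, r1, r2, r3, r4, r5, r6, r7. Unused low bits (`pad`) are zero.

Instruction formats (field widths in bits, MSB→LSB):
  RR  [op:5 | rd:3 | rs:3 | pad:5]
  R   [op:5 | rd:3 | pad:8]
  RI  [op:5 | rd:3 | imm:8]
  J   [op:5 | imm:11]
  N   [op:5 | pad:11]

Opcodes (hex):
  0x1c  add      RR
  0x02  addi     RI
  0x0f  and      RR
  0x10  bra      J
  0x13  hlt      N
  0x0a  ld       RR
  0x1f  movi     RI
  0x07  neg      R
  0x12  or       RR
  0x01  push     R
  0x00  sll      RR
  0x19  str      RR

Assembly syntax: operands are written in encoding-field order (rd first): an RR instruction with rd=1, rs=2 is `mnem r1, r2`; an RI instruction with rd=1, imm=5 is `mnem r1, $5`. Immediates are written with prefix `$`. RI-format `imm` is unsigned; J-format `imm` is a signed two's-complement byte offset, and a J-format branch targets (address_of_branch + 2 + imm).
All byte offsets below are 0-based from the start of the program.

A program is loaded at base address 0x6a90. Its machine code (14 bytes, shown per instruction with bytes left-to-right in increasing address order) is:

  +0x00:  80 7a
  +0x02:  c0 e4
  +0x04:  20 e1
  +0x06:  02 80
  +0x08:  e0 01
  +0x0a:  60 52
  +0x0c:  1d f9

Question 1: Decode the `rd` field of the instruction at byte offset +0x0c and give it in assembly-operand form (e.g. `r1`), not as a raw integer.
@+0c  little-endian(1d f9) = 0xf91d
  opcode bits[15:11]=0x1f: movi/RI
  rd: (w>>8)&0x7=0x1 → r1
  imm: (w>>0)&0xff=0x1d → $29

r1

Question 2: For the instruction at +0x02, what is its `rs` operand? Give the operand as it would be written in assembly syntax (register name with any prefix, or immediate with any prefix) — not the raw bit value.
r6

@+02  little-endian(c0 e4) = 0xe4c0
  opcode bits[15:11]=0x1c: add/RR
  [10:8] rd=4 = r4
  [7:5] rs=6 = r6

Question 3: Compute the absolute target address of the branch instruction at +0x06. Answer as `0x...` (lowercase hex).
0x6a9a

off 0x06: read 02 80 as little → 0x8002
  top 5b → 0x10 → bra [J]
  imm: (w>>0)&0x7ff=0x2 → $2
  target = base 0x6a90 + off 0x06 + 2 + imm 2 = 0x6a9a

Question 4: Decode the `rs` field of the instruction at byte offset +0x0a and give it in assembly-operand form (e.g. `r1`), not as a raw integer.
r3

@+0a  little-endian(60 52) = 0x5260
  opcode bits[15:11]=0xa: ld/RR
  rd@[10:8]=0x2 ⇒ r2
  rs@[7:5]=0x3 ⇒ r3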